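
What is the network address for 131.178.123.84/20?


IP:   10000011.10110010.01111011.01010100
Mask: 11111111.11111111.11110000.00000000
AND operation:
Net:  10000011.10110010.01110000.00000000
Network: 131.178.112.0/20


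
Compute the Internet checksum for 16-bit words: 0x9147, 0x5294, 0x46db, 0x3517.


Sum all words (with carry folding):
+ 0x9147 = 0x9147
+ 0x5294 = 0xe3db
+ 0x46db = 0x2ab7
+ 0x3517 = 0x5fce
One's complement: ~0x5fce
Checksum = 0xa031


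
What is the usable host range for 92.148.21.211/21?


Network: 92.148.16.0
Broadcast: 92.148.23.255
First usable = network + 1
Last usable = broadcast - 1
Range: 92.148.16.1 to 92.148.23.254


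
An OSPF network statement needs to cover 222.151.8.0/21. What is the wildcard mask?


Subnet mask: 255.255.248.0
Wildcard = 255.255.255.255 - subnet mask
255 - 255 = 0
255 - 255 = 0
255 - 248 = 7
255 - 0 = 255
Wildcard: 0.0.7.255


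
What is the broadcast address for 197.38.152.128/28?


Network: 197.38.152.128/28
Host bits = 4
Set all host bits to 1:
Broadcast: 197.38.152.143


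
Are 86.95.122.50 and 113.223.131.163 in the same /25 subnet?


Mask: 255.255.255.128
86.95.122.50 AND mask = 86.95.122.0
113.223.131.163 AND mask = 113.223.131.128
No, different subnets (86.95.122.0 vs 113.223.131.128)


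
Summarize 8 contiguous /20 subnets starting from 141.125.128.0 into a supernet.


Original prefix: /20
Number of subnets: 8 = 2^3
New prefix = 20 - 3 = 17
Supernet: 141.125.128.0/17


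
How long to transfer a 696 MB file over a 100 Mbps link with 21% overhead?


Effective throughput = 100 * (1 - 21/100) = 79 Mbps
File size in Mb = 696 * 8 = 5568 Mb
Time = 5568 / 79
Time = 70.481 seconds


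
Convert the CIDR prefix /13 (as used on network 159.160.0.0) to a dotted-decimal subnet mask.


/13 means 13 network bits, 19 host bits
Binary: 11111111111110000000000000000000
Mask: 255.248.0.0


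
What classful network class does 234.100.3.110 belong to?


First octet: 234
Binary: 11101010
1110xxxx -> Class D (224-239)
Class D (multicast), default mask N/A


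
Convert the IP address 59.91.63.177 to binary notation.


59 = 00111011
91 = 01011011
63 = 00111111
177 = 10110001
Binary: 00111011.01011011.00111111.10110001


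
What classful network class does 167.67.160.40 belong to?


First octet: 167
Binary: 10100111
10xxxxxx -> Class B (128-191)
Class B, default mask 255.255.0.0 (/16)


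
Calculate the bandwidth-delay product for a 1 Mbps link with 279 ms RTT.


BDP = bandwidth * RTT
= 1 Mbps * 279 ms
= 1 * 1e6 * 279 / 1000 bits
= 279000 bits
= 34875 bytes
= 34.0576 KB
BDP = 279000 bits (34875 bytes)


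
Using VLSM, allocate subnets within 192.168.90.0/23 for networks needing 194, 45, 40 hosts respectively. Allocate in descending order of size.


194 hosts -> /24 (254 usable): 192.168.90.0/24
45 hosts -> /26 (62 usable): 192.168.91.0/26
40 hosts -> /26 (62 usable): 192.168.91.64/26
Allocation: 192.168.90.0/24 (194 hosts, 254 usable); 192.168.91.0/26 (45 hosts, 62 usable); 192.168.91.64/26 (40 hosts, 62 usable)


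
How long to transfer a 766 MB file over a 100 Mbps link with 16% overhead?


Effective throughput = 100 * (1 - 16/100) = 84 Mbps
File size in Mb = 766 * 8 = 6128 Mb
Time = 6128 / 84
Time = 72.9524 seconds


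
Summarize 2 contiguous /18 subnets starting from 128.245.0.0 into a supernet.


Original prefix: /18
Number of subnets: 2 = 2^1
New prefix = 18 - 1 = 17
Supernet: 128.245.0.0/17


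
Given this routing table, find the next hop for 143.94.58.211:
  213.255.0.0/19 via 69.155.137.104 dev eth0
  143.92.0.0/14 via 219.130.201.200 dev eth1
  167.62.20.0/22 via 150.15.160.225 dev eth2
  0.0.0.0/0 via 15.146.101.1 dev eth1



Longest prefix match for 143.94.58.211:
  /19 213.255.0.0: no
  /14 143.92.0.0: MATCH
  /22 167.62.20.0: no
  /0 0.0.0.0: MATCH
Selected: next-hop 219.130.201.200 via eth1 (matched /14)


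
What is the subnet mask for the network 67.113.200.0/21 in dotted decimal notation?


/21 means 21 network bits, 11 host bits
Binary: 11111111111111111111100000000000
Mask: 255.255.248.0


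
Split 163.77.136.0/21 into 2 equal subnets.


New prefix = 21 + 1 = 22
Each subnet has 1024 addresses
  163.77.136.0/22
  163.77.140.0/22
Subnets: 163.77.136.0/22, 163.77.140.0/22


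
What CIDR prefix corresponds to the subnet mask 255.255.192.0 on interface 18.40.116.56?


Binary: 11111111.11111111.11000000.00000000
Count leading 1s
Prefix: /18


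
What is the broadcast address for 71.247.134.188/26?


Network: 71.247.134.128/26
Host bits = 6
Set all host bits to 1:
Broadcast: 71.247.134.191


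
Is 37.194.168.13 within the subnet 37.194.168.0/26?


Subnet network: 37.194.168.0
Test IP AND mask: 37.194.168.0
Yes, 37.194.168.13 is in 37.194.168.0/26


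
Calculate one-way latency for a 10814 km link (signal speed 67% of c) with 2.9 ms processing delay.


Speed = 0.67 * 3e5 km/s = 201000 km/s
Propagation delay = 10814 / 201000 = 0.0538 s = 53.801 ms
Processing delay = 2.9 ms
Total one-way latency = 56.701 ms


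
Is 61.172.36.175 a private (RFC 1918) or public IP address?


RFC 1918 private ranges:
  10.0.0.0/8 (10.0.0.0 - 10.255.255.255)
  172.16.0.0/12 (172.16.0.0 - 172.31.255.255)
  192.168.0.0/16 (192.168.0.0 - 192.168.255.255)
Public (not in any RFC 1918 range)


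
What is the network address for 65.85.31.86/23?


IP:   01000001.01010101.00011111.01010110
Mask: 11111111.11111111.11111110.00000000
AND operation:
Net:  01000001.01010101.00011110.00000000
Network: 65.85.30.0/23


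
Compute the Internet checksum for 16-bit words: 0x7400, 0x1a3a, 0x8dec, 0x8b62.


Sum all words (with carry folding):
+ 0x7400 = 0x7400
+ 0x1a3a = 0x8e3a
+ 0x8dec = 0x1c27
+ 0x8b62 = 0xa789
One's complement: ~0xa789
Checksum = 0x5876


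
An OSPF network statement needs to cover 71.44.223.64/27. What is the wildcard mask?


Subnet mask: 255.255.255.224
Wildcard = 255.255.255.255 - subnet mask
255 - 255 = 0
255 - 255 = 0
255 - 255 = 0
255 - 224 = 31
Wildcard: 0.0.0.31


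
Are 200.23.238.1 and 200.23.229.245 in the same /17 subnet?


Mask: 255.255.128.0
200.23.238.1 AND mask = 200.23.128.0
200.23.229.245 AND mask = 200.23.128.0
Yes, same subnet (200.23.128.0)


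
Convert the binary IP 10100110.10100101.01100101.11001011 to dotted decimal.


10100110 = 166
10100101 = 165
01100101 = 101
11001011 = 203
IP: 166.165.101.203


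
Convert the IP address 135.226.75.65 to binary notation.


135 = 10000111
226 = 11100010
75 = 01001011
65 = 01000001
Binary: 10000111.11100010.01001011.01000001


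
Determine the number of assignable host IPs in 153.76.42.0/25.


Host bits = 32 - 25 = 7
Total addresses = 2^7 = 128
Usable = total - 2 (network and broadcast)
Usable hosts: 126


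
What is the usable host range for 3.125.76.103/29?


Network: 3.125.76.96
Broadcast: 3.125.76.103
First usable = network + 1
Last usable = broadcast - 1
Range: 3.125.76.97 to 3.125.76.102


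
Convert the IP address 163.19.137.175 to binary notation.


163 = 10100011
19 = 00010011
137 = 10001001
175 = 10101111
Binary: 10100011.00010011.10001001.10101111


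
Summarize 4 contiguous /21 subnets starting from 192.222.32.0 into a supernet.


Original prefix: /21
Number of subnets: 4 = 2^2
New prefix = 21 - 2 = 19
Supernet: 192.222.32.0/19


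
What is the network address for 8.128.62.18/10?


IP:   00001000.10000000.00111110.00010010
Mask: 11111111.11000000.00000000.00000000
AND operation:
Net:  00001000.10000000.00000000.00000000
Network: 8.128.0.0/10


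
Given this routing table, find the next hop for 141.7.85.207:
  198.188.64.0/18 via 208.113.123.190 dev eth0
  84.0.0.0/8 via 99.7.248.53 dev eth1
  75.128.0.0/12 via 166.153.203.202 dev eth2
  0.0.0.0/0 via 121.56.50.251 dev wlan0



Longest prefix match for 141.7.85.207:
  /18 198.188.64.0: no
  /8 84.0.0.0: no
  /12 75.128.0.0: no
  /0 0.0.0.0: MATCH
Selected: next-hop 121.56.50.251 via wlan0 (matched /0)


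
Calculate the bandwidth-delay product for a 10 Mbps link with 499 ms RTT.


BDP = bandwidth * RTT
= 10 Mbps * 499 ms
= 10 * 1e6 * 499 / 1000 bits
= 4990000 bits
= 623750 bytes
= 609.1309 KB
BDP = 4990000 bits (623750 bytes)


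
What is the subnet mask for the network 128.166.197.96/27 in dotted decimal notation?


/27 means 27 network bits, 5 host bits
Binary: 11111111111111111111111111100000
Mask: 255.255.255.224


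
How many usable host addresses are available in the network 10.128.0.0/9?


Host bits = 32 - 9 = 23
Total addresses = 2^23 = 8388608
Usable = total - 2 (network and broadcast)
Usable hosts: 8388606


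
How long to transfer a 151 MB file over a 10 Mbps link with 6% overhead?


Effective throughput = 10 * (1 - 6/100) = 9.4 Mbps
File size in Mb = 151 * 8 = 1208 Mb
Time = 1208 / 9.4
Time = 128.5106 seconds


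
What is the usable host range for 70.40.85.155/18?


Network: 70.40.64.0
Broadcast: 70.40.127.255
First usable = network + 1
Last usable = broadcast - 1
Range: 70.40.64.1 to 70.40.127.254


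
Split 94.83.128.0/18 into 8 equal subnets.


New prefix = 18 + 3 = 21
Each subnet has 2048 addresses
  94.83.128.0/21
  94.83.136.0/21
  94.83.144.0/21
  94.83.152.0/21
  94.83.160.0/21
  94.83.168.0/21
  94.83.176.0/21
  94.83.184.0/21
Subnets: 94.83.128.0/21, 94.83.136.0/21, 94.83.144.0/21, 94.83.152.0/21, 94.83.160.0/21, 94.83.168.0/21, 94.83.176.0/21, 94.83.184.0/21


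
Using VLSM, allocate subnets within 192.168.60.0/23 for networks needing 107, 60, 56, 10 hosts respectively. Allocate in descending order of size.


107 hosts -> /25 (126 usable): 192.168.60.0/25
60 hosts -> /26 (62 usable): 192.168.60.128/26
56 hosts -> /26 (62 usable): 192.168.60.192/26
10 hosts -> /28 (14 usable): 192.168.61.0/28
Allocation: 192.168.60.0/25 (107 hosts, 126 usable); 192.168.60.128/26 (60 hosts, 62 usable); 192.168.60.192/26 (56 hosts, 62 usable); 192.168.61.0/28 (10 hosts, 14 usable)


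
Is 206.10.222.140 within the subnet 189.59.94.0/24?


Subnet network: 189.59.94.0
Test IP AND mask: 206.10.222.0
No, 206.10.222.140 is not in 189.59.94.0/24


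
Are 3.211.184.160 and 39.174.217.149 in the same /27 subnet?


Mask: 255.255.255.224
3.211.184.160 AND mask = 3.211.184.160
39.174.217.149 AND mask = 39.174.217.128
No, different subnets (3.211.184.160 vs 39.174.217.128)


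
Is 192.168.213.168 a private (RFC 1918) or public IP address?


RFC 1918 private ranges:
  10.0.0.0/8 (10.0.0.0 - 10.255.255.255)
  172.16.0.0/12 (172.16.0.0 - 172.31.255.255)
  192.168.0.0/16 (192.168.0.0 - 192.168.255.255)
Private (in 192.168.0.0/16)


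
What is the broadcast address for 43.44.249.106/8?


Network: 43.0.0.0/8
Host bits = 24
Set all host bits to 1:
Broadcast: 43.255.255.255


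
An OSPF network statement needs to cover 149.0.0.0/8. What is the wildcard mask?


Subnet mask: 255.0.0.0
Wildcard = 255.255.255.255 - subnet mask
255 - 255 = 0
255 - 0 = 255
255 - 0 = 255
255 - 0 = 255
Wildcard: 0.255.255.255


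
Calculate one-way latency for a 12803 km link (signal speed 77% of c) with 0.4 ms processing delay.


Speed = 0.77 * 3e5 km/s = 231000 km/s
Propagation delay = 12803 / 231000 = 0.0554 s = 55.4242 ms
Processing delay = 0.4 ms
Total one-way latency = 55.8242 ms


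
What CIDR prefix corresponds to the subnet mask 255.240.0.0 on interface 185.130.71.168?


Binary: 11111111.11110000.00000000.00000000
Count leading 1s
Prefix: /12


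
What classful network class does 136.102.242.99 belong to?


First octet: 136
Binary: 10001000
10xxxxxx -> Class B (128-191)
Class B, default mask 255.255.0.0 (/16)


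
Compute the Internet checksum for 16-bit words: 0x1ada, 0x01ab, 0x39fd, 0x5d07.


Sum all words (with carry folding):
+ 0x1ada = 0x1ada
+ 0x01ab = 0x1c85
+ 0x39fd = 0x5682
+ 0x5d07 = 0xb389
One's complement: ~0xb389
Checksum = 0x4c76


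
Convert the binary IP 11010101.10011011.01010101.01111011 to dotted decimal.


11010101 = 213
10011011 = 155
01010101 = 85
01111011 = 123
IP: 213.155.85.123


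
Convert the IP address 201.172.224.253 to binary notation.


201 = 11001001
172 = 10101100
224 = 11100000
253 = 11111101
Binary: 11001001.10101100.11100000.11111101


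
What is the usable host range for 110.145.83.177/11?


Network: 110.128.0.0
Broadcast: 110.159.255.255
First usable = network + 1
Last usable = broadcast - 1
Range: 110.128.0.1 to 110.159.255.254


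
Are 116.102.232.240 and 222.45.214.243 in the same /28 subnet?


Mask: 255.255.255.240
116.102.232.240 AND mask = 116.102.232.240
222.45.214.243 AND mask = 222.45.214.240
No, different subnets (116.102.232.240 vs 222.45.214.240)


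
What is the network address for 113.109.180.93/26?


IP:   01110001.01101101.10110100.01011101
Mask: 11111111.11111111.11111111.11000000
AND operation:
Net:  01110001.01101101.10110100.01000000
Network: 113.109.180.64/26


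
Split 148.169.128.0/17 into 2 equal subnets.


New prefix = 17 + 1 = 18
Each subnet has 16384 addresses
  148.169.128.0/18
  148.169.192.0/18
Subnets: 148.169.128.0/18, 148.169.192.0/18


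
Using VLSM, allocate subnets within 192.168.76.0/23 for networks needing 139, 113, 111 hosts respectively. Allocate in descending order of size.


139 hosts -> /24 (254 usable): 192.168.76.0/24
113 hosts -> /25 (126 usable): 192.168.77.0/25
111 hosts -> /25 (126 usable): 192.168.77.128/25
Allocation: 192.168.76.0/24 (139 hosts, 254 usable); 192.168.77.0/25 (113 hosts, 126 usable); 192.168.77.128/25 (111 hosts, 126 usable)


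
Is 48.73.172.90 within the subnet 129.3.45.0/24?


Subnet network: 129.3.45.0
Test IP AND mask: 48.73.172.0
No, 48.73.172.90 is not in 129.3.45.0/24


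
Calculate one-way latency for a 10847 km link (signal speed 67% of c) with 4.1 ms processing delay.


Speed = 0.67 * 3e5 km/s = 201000 km/s
Propagation delay = 10847 / 201000 = 0.054 s = 53.9652 ms
Processing delay = 4.1 ms
Total one-way latency = 58.0652 ms


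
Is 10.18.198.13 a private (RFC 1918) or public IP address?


RFC 1918 private ranges:
  10.0.0.0/8 (10.0.0.0 - 10.255.255.255)
  172.16.0.0/12 (172.16.0.0 - 172.31.255.255)
  192.168.0.0/16 (192.168.0.0 - 192.168.255.255)
Private (in 10.0.0.0/8)


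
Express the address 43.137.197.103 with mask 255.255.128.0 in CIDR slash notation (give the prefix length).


Binary: 11111111.11111111.10000000.00000000
Count leading 1s
Prefix: /17


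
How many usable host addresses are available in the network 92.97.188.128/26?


Host bits = 32 - 26 = 6
Total addresses = 2^6 = 64
Usable = total - 2 (network and broadcast)
Usable hosts: 62


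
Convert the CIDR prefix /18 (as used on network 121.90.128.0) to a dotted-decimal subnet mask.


/18 means 18 network bits, 14 host bits
Binary: 11111111111111111100000000000000
Mask: 255.255.192.0


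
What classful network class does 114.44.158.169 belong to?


First octet: 114
Binary: 01110010
0xxxxxxx -> Class A (1-126)
Class A, default mask 255.0.0.0 (/8)


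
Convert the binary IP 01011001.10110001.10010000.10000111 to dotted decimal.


01011001 = 89
10110001 = 177
10010000 = 144
10000111 = 135
IP: 89.177.144.135


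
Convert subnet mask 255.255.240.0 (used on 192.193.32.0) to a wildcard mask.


Subnet mask: 255.255.240.0
Wildcard = 255.255.255.255 - subnet mask
255 - 255 = 0
255 - 255 = 0
255 - 240 = 15
255 - 0 = 255
Wildcard: 0.0.15.255


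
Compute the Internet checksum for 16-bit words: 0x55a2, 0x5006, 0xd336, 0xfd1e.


Sum all words (with carry folding):
+ 0x55a2 = 0x55a2
+ 0x5006 = 0xa5a8
+ 0xd336 = 0x78df
+ 0xfd1e = 0x75fe
One's complement: ~0x75fe
Checksum = 0x8a01


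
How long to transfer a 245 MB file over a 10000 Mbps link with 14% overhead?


Effective throughput = 10000 * (1 - 14/100) = 8600 Mbps
File size in Mb = 245 * 8 = 1960 Mb
Time = 1960 / 8600
Time = 0.2279 seconds


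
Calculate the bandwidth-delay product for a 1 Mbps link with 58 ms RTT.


BDP = bandwidth * RTT
= 1 Mbps * 58 ms
= 1 * 1e6 * 58 / 1000 bits
= 58000 bits
= 7250 bytes
= 7.0801 KB
BDP = 58000 bits (7250 bytes)


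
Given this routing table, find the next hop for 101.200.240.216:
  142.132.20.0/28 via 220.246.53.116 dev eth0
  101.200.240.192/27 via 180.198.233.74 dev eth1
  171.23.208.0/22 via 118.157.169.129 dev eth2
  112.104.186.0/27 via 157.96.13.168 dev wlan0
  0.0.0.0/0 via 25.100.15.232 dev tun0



Longest prefix match for 101.200.240.216:
  /28 142.132.20.0: no
  /27 101.200.240.192: MATCH
  /22 171.23.208.0: no
  /27 112.104.186.0: no
  /0 0.0.0.0: MATCH
Selected: next-hop 180.198.233.74 via eth1 (matched /27)


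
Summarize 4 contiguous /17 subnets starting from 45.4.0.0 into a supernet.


Original prefix: /17
Number of subnets: 4 = 2^2
New prefix = 17 - 2 = 15
Supernet: 45.4.0.0/15


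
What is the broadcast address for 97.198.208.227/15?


Network: 97.198.0.0/15
Host bits = 17
Set all host bits to 1:
Broadcast: 97.199.255.255


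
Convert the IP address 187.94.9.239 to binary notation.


187 = 10111011
94 = 01011110
9 = 00001001
239 = 11101111
Binary: 10111011.01011110.00001001.11101111


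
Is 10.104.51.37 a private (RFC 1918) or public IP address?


RFC 1918 private ranges:
  10.0.0.0/8 (10.0.0.0 - 10.255.255.255)
  172.16.0.0/12 (172.16.0.0 - 172.31.255.255)
  192.168.0.0/16 (192.168.0.0 - 192.168.255.255)
Private (in 10.0.0.0/8)


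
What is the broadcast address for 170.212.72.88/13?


Network: 170.208.0.0/13
Host bits = 19
Set all host bits to 1:
Broadcast: 170.215.255.255


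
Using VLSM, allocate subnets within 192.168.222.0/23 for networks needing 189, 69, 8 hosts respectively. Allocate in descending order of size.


189 hosts -> /24 (254 usable): 192.168.222.0/24
69 hosts -> /25 (126 usable): 192.168.223.0/25
8 hosts -> /28 (14 usable): 192.168.223.128/28
Allocation: 192.168.222.0/24 (189 hosts, 254 usable); 192.168.223.0/25 (69 hosts, 126 usable); 192.168.223.128/28 (8 hosts, 14 usable)


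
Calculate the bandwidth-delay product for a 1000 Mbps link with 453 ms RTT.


BDP = bandwidth * RTT
= 1000 Mbps * 453 ms
= 1000 * 1e6 * 453 / 1000 bits
= 453000000 bits
= 56625000 bytes
= 55297.8516 KB
BDP = 453000000 bits (56625000 bytes)


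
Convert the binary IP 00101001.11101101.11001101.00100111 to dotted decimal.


00101001 = 41
11101101 = 237
11001101 = 205
00100111 = 39
IP: 41.237.205.39


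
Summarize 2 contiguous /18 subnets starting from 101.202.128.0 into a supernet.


Original prefix: /18
Number of subnets: 2 = 2^1
New prefix = 18 - 1 = 17
Supernet: 101.202.128.0/17


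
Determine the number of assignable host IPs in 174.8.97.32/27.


Host bits = 32 - 27 = 5
Total addresses = 2^5 = 32
Usable = total - 2 (network and broadcast)
Usable hosts: 30


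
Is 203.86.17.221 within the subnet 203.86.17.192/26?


Subnet network: 203.86.17.192
Test IP AND mask: 203.86.17.192
Yes, 203.86.17.221 is in 203.86.17.192/26


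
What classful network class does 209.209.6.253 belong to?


First octet: 209
Binary: 11010001
110xxxxx -> Class C (192-223)
Class C, default mask 255.255.255.0 (/24)


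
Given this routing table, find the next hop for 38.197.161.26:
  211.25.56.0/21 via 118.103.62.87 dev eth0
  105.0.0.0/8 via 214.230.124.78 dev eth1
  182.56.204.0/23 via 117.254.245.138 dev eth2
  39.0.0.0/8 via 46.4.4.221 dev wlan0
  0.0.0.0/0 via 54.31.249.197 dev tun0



Longest prefix match for 38.197.161.26:
  /21 211.25.56.0: no
  /8 105.0.0.0: no
  /23 182.56.204.0: no
  /8 39.0.0.0: no
  /0 0.0.0.0: MATCH
Selected: next-hop 54.31.249.197 via tun0 (matched /0)


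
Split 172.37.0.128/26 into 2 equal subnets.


New prefix = 26 + 1 = 27
Each subnet has 32 addresses
  172.37.0.128/27
  172.37.0.160/27
Subnets: 172.37.0.128/27, 172.37.0.160/27


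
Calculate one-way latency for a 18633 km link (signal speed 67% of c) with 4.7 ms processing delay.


Speed = 0.67 * 3e5 km/s = 201000 km/s
Propagation delay = 18633 / 201000 = 0.0927 s = 92.7015 ms
Processing delay = 4.7 ms
Total one-way latency = 97.4015 ms


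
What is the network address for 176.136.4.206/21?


IP:   10110000.10001000.00000100.11001110
Mask: 11111111.11111111.11111000.00000000
AND operation:
Net:  10110000.10001000.00000000.00000000
Network: 176.136.0.0/21


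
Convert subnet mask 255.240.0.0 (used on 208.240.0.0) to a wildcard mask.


Subnet mask: 255.240.0.0
Wildcard = 255.255.255.255 - subnet mask
255 - 255 = 0
255 - 240 = 15
255 - 0 = 255
255 - 0 = 255
Wildcard: 0.15.255.255


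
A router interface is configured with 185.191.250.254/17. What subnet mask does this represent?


/17 means 17 network bits, 15 host bits
Binary: 11111111111111111000000000000000
Mask: 255.255.128.0


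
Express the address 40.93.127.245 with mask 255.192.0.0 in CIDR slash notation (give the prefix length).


Binary: 11111111.11000000.00000000.00000000
Count leading 1s
Prefix: /10


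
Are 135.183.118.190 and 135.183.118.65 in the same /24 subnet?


Mask: 255.255.255.0
135.183.118.190 AND mask = 135.183.118.0
135.183.118.65 AND mask = 135.183.118.0
Yes, same subnet (135.183.118.0)


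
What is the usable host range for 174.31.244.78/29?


Network: 174.31.244.72
Broadcast: 174.31.244.79
First usable = network + 1
Last usable = broadcast - 1
Range: 174.31.244.73 to 174.31.244.78


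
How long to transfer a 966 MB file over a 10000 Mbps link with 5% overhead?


Effective throughput = 10000 * (1 - 5/100) = 9500 Mbps
File size in Mb = 966 * 8 = 7728 Mb
Time = 7728 / 9500
Time = 0.8135 seconds


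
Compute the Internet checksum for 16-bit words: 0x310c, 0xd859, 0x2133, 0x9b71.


Sum all words (with carry folding):
+ 0x310c = 0x310c
+ 0xd859 = 0x0966
+ 0x2133 = 0x2a99
+ 0x9b71 = 0xc60a
One's complement: ~0xc60a
Checksum = 0x39f5


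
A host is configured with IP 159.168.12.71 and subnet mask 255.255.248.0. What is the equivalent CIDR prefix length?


Binary: 11111111.11111111.11111000.00000000
Count leading 1s
Prefix: /21


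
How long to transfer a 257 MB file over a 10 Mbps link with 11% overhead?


Effective throughput = 10 * (1 - 11/100) = 8.9 Mbps
File size in Mb = 257 * 8 = 2056 Mb
Time = 2056 / 8.9
Time = 231.0112 seconds


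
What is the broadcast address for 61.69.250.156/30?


Network: 61.69.250.156/30
Host bits = 2
Set all host bits to 1:
Broadcast: 61.69.250.159


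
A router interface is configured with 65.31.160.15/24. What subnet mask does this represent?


/24 means 24 network bits, 8 host bits
Binary: 11111111111111111111111100000000
Mask: 255.255.255.0


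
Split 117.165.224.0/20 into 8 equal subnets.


New prefix = 20 + 3 = 23
Each subnet has 512 addresses
  117.165.224.0/23
  117.165.226.0/23
  117.165.228.0/23
  117.165.230.0/23
  117.165.232.0/23
  117.165.234.0/23
  117.165.236.0/23
  117.165.238.0/23
Subnets: 117.165.224.0/23, 117.165.226.0/23, 117.165.228.0/23, 117.165.230.0/23, 117.165.232.0/23, 117.165.234.0/23, 117.165.236.0/23, 117.165.238.0/23


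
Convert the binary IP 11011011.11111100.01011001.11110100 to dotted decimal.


11011011 = 219
11111100 = 252
01011001 = 89
11110100 = 244
IP: 219.252.89.244


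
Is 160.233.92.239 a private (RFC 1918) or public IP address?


RFC 1918 private ranges:
  10.0.0.0/8 (10.0.0.0 - 10.255.255.255)
  172.16.0.0/12 (172.16.0.0 - 172.31.255.255)
  192.168.0.0/16 (192.168.0.0 - 192.168.255.255)
Public (not in any RFC 1918 range)


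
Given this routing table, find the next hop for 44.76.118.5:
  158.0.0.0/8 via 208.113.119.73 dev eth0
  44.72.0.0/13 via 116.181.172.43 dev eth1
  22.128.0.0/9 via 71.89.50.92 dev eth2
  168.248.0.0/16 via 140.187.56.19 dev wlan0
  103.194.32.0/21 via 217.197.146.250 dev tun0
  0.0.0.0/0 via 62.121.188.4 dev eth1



Longest prefix match for 44.76.118.5:
  /8 158.0.0.0: no
  /13 44.72.0.0: MATCH
  /9 22.128.0.0: no
  /16 168.248.0.0: no
  /21 103.194.32.0: no
  /0 0.0.0.0: MATCH
Selected: next-hop 116.181.172.43 via eth1 (matched /13)


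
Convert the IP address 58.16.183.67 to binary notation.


58 = 00111010
16 = 00010000
183 = 10110111
67 = 01000011
Binary: 00111010.00010000.10110111.01000011


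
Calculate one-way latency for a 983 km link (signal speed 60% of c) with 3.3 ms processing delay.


Speed = 0.6 * 3e5 km/s = 180000 km/s
Propagation delay = 983 / 180000 = 0.0055 s = 5.4611 ms
Processing delay = 3.3 ms
Total one-way latency = 8.7611 ms


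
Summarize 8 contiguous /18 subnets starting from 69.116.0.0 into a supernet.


Original prefix: /18
Number of subnets: 8 = 2^3
New prefix = 18 - 3 = 15
Supernet: 69.116.0.0/15


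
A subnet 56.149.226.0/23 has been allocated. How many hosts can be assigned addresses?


Host bits = 32 - 23 = 9
Total addresses = 2^9 = 512
Usable = total - 2 (network and broadcast)
Usable hosts: 510


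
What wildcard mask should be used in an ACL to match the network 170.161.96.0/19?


Subnet mask: 255.255.224.0
Wildcard = 255.255.255.255 - subnet mask
255 - 255 = 0
255 - 255 = 0
255 - 224 = 31
255 - 0 = 255
Wildcard: 0.0.31.255


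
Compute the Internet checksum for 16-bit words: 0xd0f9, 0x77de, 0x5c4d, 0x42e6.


Sum all words (with carry folding):
+ 0xd0f9 = 0xd0f9
+ 0x77de = 0x48d8
+ 0x5c4d = 0xa525
+ 0x42e6 = 0xe80b
One's complement: ~0xe80b
Checksum = 0x17f4


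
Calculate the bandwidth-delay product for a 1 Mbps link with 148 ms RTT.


BDP = bandwidth * RTT
= 1 Mbps * 148 ms
= 1 * 1e6 * 148 / 1000 bits
= 148000 bits
= 18500 bytes
= 18.0664 KB
BDP = 148000 bits (18500 bytes)


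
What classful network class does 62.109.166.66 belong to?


First octet: 62
Binary: 00111110
0xxxxxxx -> Class A (1-126)
Class A, default mask 255.0.0.0 (/8)


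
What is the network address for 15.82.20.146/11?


IP:   00001111.01010010.00010100.10010010
Mask: 11111111.11100000.00000000.00000000
AND operation:
Net:  00001111.01000000.00000000.00000000
Network: 15.64.0.0/11


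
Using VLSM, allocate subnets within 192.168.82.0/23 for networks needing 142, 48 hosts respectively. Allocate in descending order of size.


142 hosts -> /24 (254 usable): 192.168.82.0/24
48 hosts -> /26 (62 usable): 192.168.83.0/26
Allocation: 192.168.82.0/24 (142 hosts, 254 usable); 192.168.83.0/26 (48 hosts, 62 usable)


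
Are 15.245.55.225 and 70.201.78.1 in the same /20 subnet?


Mask: 255.255.240.0
15.245.55.225 AND mask = 15.245.48.0
70.201.78.1 AND mask = 70.201.64.0
No, different subnets (15.245.48.0 vs 70.201.64.0)


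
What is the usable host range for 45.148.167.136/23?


Network: 45.148.166.0
Broadcast: 45.148.167.255
First usable = network + 1
Last usable = broadcast - 1
Range: 45.148.166.1 to 45.148.167.254


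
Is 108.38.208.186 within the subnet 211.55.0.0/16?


Subnet network: 211.55.0.0
Test IP AND mask: 108.38.0.0
No, 108.38.208.186 is not in 211.55.0.0/16


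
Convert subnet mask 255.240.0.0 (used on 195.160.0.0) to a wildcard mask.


Subnet mask: 255.240.0.0
Wildcard = 255.255.255.255 - subnet mask
255 - 255 = 0
255 - 240 = 15
255 - 0 = 255
255 - 0 = 255
Wildcard: 0.15.255.255


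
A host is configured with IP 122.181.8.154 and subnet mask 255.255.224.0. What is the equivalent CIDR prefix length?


Binary: 11111111.11111111.11100000.00000000
Count leading 1s
Prefix: /19


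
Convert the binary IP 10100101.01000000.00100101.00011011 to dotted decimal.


10100101 = 165
01000000 = 64
00100101 = 37
00011011 = 27
IP: 165.64.37.27


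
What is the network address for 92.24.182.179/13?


IP:   01011100.00011000.10110110.10110011
Mask: 11111111.11111000.00000000.00000000
AND operation:
Net:  01011100.00011000.00000000.00000000
Network: 92.24.0.0/13


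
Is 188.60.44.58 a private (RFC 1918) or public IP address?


RFC 1918 private ranges:
  10.0.0.0/8 (10.0.0.0 - 10.255.255.255)
  172.16.0.0/12 (172.16.0.0 - 172.31.255.255)
  192.168.0.0/16 (192.168.0.0 - 192.168.255.255)
Public (not in any RFC 1918 range)


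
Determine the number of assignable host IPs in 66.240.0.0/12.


Host bits = 32 - 12 = 20
Total addresses = 2^20 = 1048576
Usable = total - 2 (network and broadcast)
Usable hosts: 1048574


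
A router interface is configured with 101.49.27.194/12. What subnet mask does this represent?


/12 means 12 network bits, 20 host bits
Binary: 11111111111100000000000000000000
Mask: 255.240.0.0


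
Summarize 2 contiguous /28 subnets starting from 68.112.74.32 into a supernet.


Original prefix: /28
Number of subnets: 2 = 2^1
New prefix = 28 - 1 = 27
Supernet: 68.112.74.32/27


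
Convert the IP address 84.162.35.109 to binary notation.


84 = 01010100
162 = 10100010
35 = 00100011
109 = 01101101
Binary: 01010100.10100010.00100011.01101101


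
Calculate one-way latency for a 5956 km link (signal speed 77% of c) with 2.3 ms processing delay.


Speed = 0.77 * 3e5 km/s = 231000 km/s
Propagation delay = 5956 / 231000 = 0.0258 s = 25.7835 ms
Processing delay = 2.3 ms
Total one-way latency = 28.0835 ms


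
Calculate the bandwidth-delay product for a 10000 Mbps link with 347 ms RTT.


BDP = bandwidth * RTT
= 10000 Mbps * 347 ms
= 10000 * 1e6 * 347 / 1000 bits
= 3470000000 bits
= 433750000 bytes
= 423583.9844 KB
BDP = 3470000000 bits (433750000 bytes)


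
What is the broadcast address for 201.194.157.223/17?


Network: 201.194.128.0/17
Host bits = 15
Set all host bits to 1:
Broadcast: 201.194.255.255


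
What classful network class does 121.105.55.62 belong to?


First octet: 121
Binary: 01111001
0xxxxxxx -> Class A (1-126)
Class A, default mask 255.0.0.0 (/8)


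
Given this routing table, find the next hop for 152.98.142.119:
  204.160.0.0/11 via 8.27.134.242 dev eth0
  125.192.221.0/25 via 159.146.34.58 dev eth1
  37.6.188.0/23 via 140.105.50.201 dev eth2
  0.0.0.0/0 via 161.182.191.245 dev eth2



Longest prefix match for 152.98.142.119:
  /11 204.160.0.0: no
  /25 125.192.221.0: no
  /23 37.6.188.0: no
  /0 0.0.0.0: MATCH
Selected: next-hop 161.182.191.245 via eth2 (matched /0)


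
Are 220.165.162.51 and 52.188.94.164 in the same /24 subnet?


Mask: 255.255.255.0
220.165.162.51 AND mask = 220.165.162.0
52.188.94.164 AND mask = 52.188.94.0
No, different subnets (220.165.162.0 vs 52.188.94.0)


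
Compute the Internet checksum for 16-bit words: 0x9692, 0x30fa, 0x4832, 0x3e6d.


Sum all words (with carry folding):
+ 0x9692 = 0x9692
+ 0x30fa = 0xc78c
+ 0x4832 = 0x0fbf
+ 0x3e6d = 0x4e2c
One's complement: ~0x4e2c
Checksum = 0xb1d3


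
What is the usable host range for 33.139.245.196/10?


Network: 33.128.0.0
Broadcast: 33.191.255.255
First usable = network + 1
Last usable = broadcast - 1
Range: 33.128.0.1 to 33.191.255.254


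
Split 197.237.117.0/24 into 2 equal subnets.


New prefix = 24 + 1 = 25
Each subnet has 128 addresses
  197.237.117.0/25
  197.237.117.128/25
Subnets: 197.237.117.0/25, 197.237.117.128/25


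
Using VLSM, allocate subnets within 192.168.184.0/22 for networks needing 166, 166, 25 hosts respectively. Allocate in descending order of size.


166 hosts -> /24 (254 usable): 192.168.184.0/24
166 hosts -> /24 (254 usable): 192.168.185.0/24
25 hosts -> /27 (30 usable): 192.168.186.0/27
Allocation: 192.168.184.0/24 (166 hosts, 254 usable); 192.168.185.0/24 (166 hosts, 254 usable); 192.168.186.0/27 (25 hosts, 30 usable)


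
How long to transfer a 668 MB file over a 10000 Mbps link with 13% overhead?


Effective throughput = 10000 * (1 - 13/100) = 8700 Mbps
File size in Mb = 668 * 8 = 5344 Mb
Time = 5344 / 8700
Time = 0.6143 seconds


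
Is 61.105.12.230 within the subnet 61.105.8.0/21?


Subnet network: 61.105.8.0
Test IP AND mask: 61.105.8.0
Yes, 61.105.12.230 is in 61.105.8.0/21


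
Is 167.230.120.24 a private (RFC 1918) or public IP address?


RFC 1918 private ranges:
  10.0.0.0/8 (10.0.0.0 - 10.255.255.255)
  172.16.0.0/12 (172.16.0.0 - 172.31.255.255)
  192.168.0.0/16 (192.168.0.0 - 192.168.255.255)
Public (not in any RFC 1918 range)


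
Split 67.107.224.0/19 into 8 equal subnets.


New prefix = 19 + 3 = 22
Each subnet has 1024 addresses
  67.107.224.0/22
  67.107.228.0/22
  67.107.232.0/22
  67.107.236.0/22
  67.107.240.0/22
  67.107.244.0/22
  67.107.248.0/22
  67.107.252.0/22
Subnets: 67.107.224.0/22, 67.107.228.0/22, 67.107.232.0/22, 67.107.236.0/22, 67.107.240.0/22, 67.107.244.0/22, 67.107.248.0/22, 67.107.252.0/22


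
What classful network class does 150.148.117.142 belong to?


First octet: 150
Binary: 10010110
10xxxxxx -> Class B (128-191)
Class B, default mask 255.255.0.0 (/16)


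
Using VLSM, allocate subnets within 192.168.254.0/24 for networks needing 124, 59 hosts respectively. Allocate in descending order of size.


124 hosts -> /25 (126 usable): 192.168.254.0/25
59 hosts -> /26 (62 usable): 192.168.254.128/26
Allocation: 192.168.254.0/25 (124 hosts, 126 usable); 192.168.254.128/26 (59 hosts, 62 usable)


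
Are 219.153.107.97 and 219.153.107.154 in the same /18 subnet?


Mask: 255.255.192.0
219.153.107.97 AND mask = 219.153.64.0
219.153.107.154 AND mask = 219.153.64.0
Yes, same subnet (219.153.64.0)


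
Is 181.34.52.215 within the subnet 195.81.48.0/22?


Subnet network: 195.81.48.0
Test IP AND mask: 181.34.52.0
No, 181.34.52.215 is not in 195.81.48.0/22


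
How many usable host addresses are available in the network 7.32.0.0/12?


Host bits = 32 - 12 = 20
Total addresses = 2^20 = 1048576
Usable = total - 2 (network and broadcast)
Usable hosts: 1048574


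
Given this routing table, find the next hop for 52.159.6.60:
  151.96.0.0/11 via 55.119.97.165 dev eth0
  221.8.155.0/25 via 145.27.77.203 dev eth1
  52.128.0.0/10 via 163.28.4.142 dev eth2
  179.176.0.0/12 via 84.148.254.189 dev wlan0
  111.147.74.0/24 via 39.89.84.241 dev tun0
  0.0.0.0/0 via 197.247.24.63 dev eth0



Longest prefix match for 52.159.6.60:
  /11 151.96.0.0: no
  /25 221.8.155.0: no
  /10 52.128.0.0: MATCH
  /12 179.176.0.0: no
  /24 111.147.74.0: no
  /0 0.0.0.0: MATCH
Selected: next-hop 163.28.4.142 via eth2 (matched /10)


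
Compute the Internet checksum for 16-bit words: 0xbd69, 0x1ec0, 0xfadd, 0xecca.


Sum all words (with carry folding):
+ 0xbd69 = 0xbd69
+ 0x1ec0 = 0xdc29
+ 0xfadd = 0xd707
+ 0xecca = 0xc3d2
One's complement: ~0xc3d2
Checksum = 0x3c2d


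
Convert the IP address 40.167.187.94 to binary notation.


40 = 00101000
167 = 10100111
187 = 10111011
94 = 01011110
Binary: 00101000.10100111.10111011.01011110


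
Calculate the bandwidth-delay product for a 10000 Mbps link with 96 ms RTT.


BDP = bandwidth * RTT
= 10000 Mbps * 96 ms
= 10000 * 1e6 * 96 / 1000 bits
= 960000000 bits
= 120000000 bytes
= 117187.5 KB
BDP = 960000000 bits (120000000 bytes)


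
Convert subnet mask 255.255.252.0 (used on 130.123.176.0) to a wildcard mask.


Subnet mask: 255.255.252.0
Wildcard = 255.255.255.255 - subnet mask
255 - 255 = 0
255 - 255 = 0
255 - 252 = 3
255 - 0 = 255
Wildcard: 0.0.3.255


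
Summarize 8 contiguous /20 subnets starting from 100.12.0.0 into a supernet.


Original prefix: /20
Number of subnets: 8 = 2^3
New prefix = 20 - 3 = 17
Supernet: 100.12.0.0/17


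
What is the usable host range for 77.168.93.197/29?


Network: 77.168.93.192
Broadcast: 77.168.93.199
First usable = network + 1
Last usable = broadcast - 1
Range: 77.168.93.193 to 77.168.93.198


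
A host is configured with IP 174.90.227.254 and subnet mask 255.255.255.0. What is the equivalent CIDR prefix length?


Binary: 11111111.11111111.11111111.00000000
Count leading 1s
Prefix: /24


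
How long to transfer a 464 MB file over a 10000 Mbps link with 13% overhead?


Effective throughput = 10000 * (1 - 13/100) = 8700 Mbps
File size in Mb = 464 * 8 = 3712 Mb
Time = 3712 / 8700
Time = 0.4267 seconds


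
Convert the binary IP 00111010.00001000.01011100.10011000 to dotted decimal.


00111010 = 58
00001000 = 8
01011100 = 92
10011000 = 152
IP: 58.8.92.152


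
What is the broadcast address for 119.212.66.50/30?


Network: 119.212.66.48/30
Host bits = 2
Set all host bits to 1:
Broadcast: 119.212.66.51


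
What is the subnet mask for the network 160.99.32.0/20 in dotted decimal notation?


/20 means 20 network bits, 12 host bits
Binary: 11111111111111111111000000000000
Mask: 255.255.240.0


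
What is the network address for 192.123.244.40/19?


IP:   11000000.01111011.11110100.00101000
Mask: 11111111.11111111.11100000.00000000
AND operation:
Net:  11000000.01111011.11100000.00000000
Network: 192.123.224.0/19


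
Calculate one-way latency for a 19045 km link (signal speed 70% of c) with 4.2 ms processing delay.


Speed = 0.7 * 3e5 km/s = 210000 km/s
Propagation delay = 19045 / 210000 = 0.0907 s = 90.6905 ms
Processing delay = 4.2 ms
Total one-way latency = 94.8905 ms


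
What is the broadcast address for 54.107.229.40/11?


Network: 54.96.0.0/11
Host bits = 21
Set all host bits to 1:
Broadcast: 54.127.255.255


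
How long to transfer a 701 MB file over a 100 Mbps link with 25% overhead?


Effective throughput = 100 * (1 - 25/100) = 75 Mbps
File size in Mb = 701 * 8 = 5608 Mb
Time = 5608 / 75
Time = 74.7733 seconds


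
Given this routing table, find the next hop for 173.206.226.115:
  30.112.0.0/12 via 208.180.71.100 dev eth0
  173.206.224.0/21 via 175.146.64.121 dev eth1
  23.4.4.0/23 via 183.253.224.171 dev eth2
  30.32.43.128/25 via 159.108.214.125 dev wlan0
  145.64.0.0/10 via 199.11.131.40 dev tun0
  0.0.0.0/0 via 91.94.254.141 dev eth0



Longest prefix match for 173.206.226.115:
  /12 30.112.0.0: no
  /21 173.206.224.0: MATCH
  /23 23.4.4.0: no
  /25 30.32.43.128: no
  /10 145.64.0.0: no
  /0 0.0.0.0: MATCH
Selected: next-hop 175.146.64.121 via eth1 (matched /21)


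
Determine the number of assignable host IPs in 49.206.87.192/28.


Host bits = 32 - 28 = 4
Total addresses = 2^4 = 16
Usable = total - 2 (network and broadcast)
Usable hosts: 14


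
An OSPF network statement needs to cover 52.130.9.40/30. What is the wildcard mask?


Subnet mask: 255.255.255.252
Wildcard = 255.255.255.255 - subnet mask
255 - 255 = 0
255 - 255 = 0
255 - 255 = 0
255 - 252 = 3
Wildcard: 0.0.0.3


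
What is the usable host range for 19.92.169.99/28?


Network: 19.92.169.96
Broadcast: 19.92.169.111
First usable = network + 1
Last usable = broadcast - 1
Range: 19.92.169.97 to 19.92.169.110


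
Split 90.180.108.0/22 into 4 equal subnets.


New prefix = 22 + 2 = 24
Each subnet has 256 addresses
  90.180.108.0/24
  90.180.109.0/24
  90.180.110.0/24
  90.180.111.0/24
Subnets: 90.180.108.0/24, 90.180.109.0/24, 90.180.110.0/24, 90.180.111.0/24


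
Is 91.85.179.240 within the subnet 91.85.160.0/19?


Subnet network: 91.85.160.0
Test IP AND mask: 91.85.160.0
Yes, 91.85.179.240 is in 91.85.160.0/19


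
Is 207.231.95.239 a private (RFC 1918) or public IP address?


RFC 1918 private ranges:
  10.0.0.0/8 (10.0.0.0 - 10.255.255.255)
  172.16.0.0/12 (172.16.0.0 - 172.31.255.255)
  192.168.0.0/16 (192.168.0.0 - 192.168.255.255)
Public (not in any RFC 1918 range)


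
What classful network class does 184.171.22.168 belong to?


First octet: 184
Binary: 10111000
10xxxxxx -> Class B (128-191)
Class B, default mask 255.255.0.0 (/16)


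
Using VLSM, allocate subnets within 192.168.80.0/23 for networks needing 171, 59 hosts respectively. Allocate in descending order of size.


171 hosts -> /24 (254 usable): 192.168.80.0/24
59 hosts -> /26 (62 usable): 192.168.81.0/26
Allocation: 192.168.80.0/24 (171 hosts, 254 usable); 192.168.81.0/26 (59 hosts, 62 usable)


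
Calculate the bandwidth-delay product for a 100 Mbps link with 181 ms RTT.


BDP = bandwidth * RTT
= 100 Mbps * 181 ms
= 100 * 1e6 * 181 / 1000 bits
= 18100000 bits
= 2262500 bytes
= 2209.4727 KB
BDP = 18100000 bits (2262500 bytes)
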